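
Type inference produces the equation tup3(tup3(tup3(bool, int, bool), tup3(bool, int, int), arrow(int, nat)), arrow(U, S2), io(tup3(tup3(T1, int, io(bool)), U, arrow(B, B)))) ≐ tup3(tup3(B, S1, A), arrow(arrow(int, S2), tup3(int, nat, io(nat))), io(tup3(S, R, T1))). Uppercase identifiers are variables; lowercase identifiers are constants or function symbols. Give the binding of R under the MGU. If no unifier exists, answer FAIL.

arrow(int, tup3(int, nat, io(nat)))

Decompose tup3/3: tup3(tup3(bool, int, bool), tup3(bool, int, int), arrow(int, nat)) ≐ tup3(B, S1, A),  arrow(U, S2) ≐ arrow(arrow(int, S2), tup3(int, nat, io(nat))),  io(tup3(tup3(T1, int, io(bool)), U, arrow(B, B))) ≐ io(tup3(S, R, T1)).
Decompose tup3/3: tup3(bool, int, bool) ≐ B,  tup3(bool, int, int) ≐ S1,  arrow(int, nat) ≐ A.
Bind B := tup3(bool, int, bool); substituting into the one remaining equation that mentions B gives: io(tup3(tup3(T1, int, io(bool)), U, arrow(tup3(bool, int, bool), tup3(bool, int, bool)))) ≐ io(tup3(S, R, T1)).
Bind S1 := tup3(bool, int, int); no other remaining equation mentions S1.
Bind A := arrow(int, nat); no other remaining equation mentions A.
Decompose arrow/2: U ≐ arrow(int, S2),  S2 ≐ tup3(int, nat, io(nat)).
Bind U := arrow(int, S2); substituting into the one remaining equation that mentions U gives: io(tup3(tup3(T1, int, io(bool)), arrow(int, S2), arrow(tup3(bool, int, bool), tup3(bool, int, bool)))) ≐ io(tup3(S, R, T1)).
Bind S2 := tup3(int, nat, io(nat)); substituting into the remaining equation gives: io(tup3(tup3(T1, int, io(bool)), arrow(int, tup3(int, nat, io(nat))), arrow(tup3(bool, int, bool), tup3(bool, int, bool)))) ≐ io(tup3(S, R, T1)). Substituting into the earlier binding gives U := arrow(int, tup3(int, nat, io(nat))).
Decompose io/1: tup3(tup3(T1, int, io(bool)), arrow(int, tup3(int, nat, io(nat))), arrow(tup3(bool, int, bool), tup3(bool, int, bool))) ≐ tup3(S, R, T1).
Decompose tup3/3: tup3(T1, int, io(bool)) ≐ S,  arrow(int, tup3(int, nat, io(nat))) ≐ R,  arrow(tup3(bool, int, bool), tup3(bool, int, bool)) ≐ T1.
Bind S := tup3(T1, int, io(bool)); no other remaining equation mentions S.
Bind R := arrow(int, tup3(int, nat, io(nat))); no other remaining equation mentions R.
Bind T1 := arrow(tup3(bool, int, bool), tup3(bool, int, bool)). Substituting into the earlier binding gives S := tup3(arrow(tup3(bool, int, bool), tup3(bool, int, bool)), int, io(bool)).
MGU = { B ↦ tup3(bool, int, bool), S1 ↦ tup3(bool, int, int), A ↦ arrow(int, nat), U ↦ arrow(int, tup3(int, nat, io(nat))), S2 ↦ tup3(int, nat, io(nat)), S ↦ tup3(arrow(tup3(bool, int, bool), tup3(bool, int, bool)), int, io(bool)), R ↦ arrow(int, tup3(int, nat, io(nat))), T1 ↦ arrow(tup3(bool, int, bool), tup3(bool, int, bool)) }, so R ↦ arrow(int, tup3(int, nat, io(nat))).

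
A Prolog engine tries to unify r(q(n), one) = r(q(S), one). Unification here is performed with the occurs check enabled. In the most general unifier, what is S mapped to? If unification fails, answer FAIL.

Decompose r/2: q(n) = q(S),  one = one.
Decompose q/1: n = S.
Bind S := n; no other remaining equation mentions S.
Delete trivial equation one = one.
MGU = { S -> n }, so S -> n.

n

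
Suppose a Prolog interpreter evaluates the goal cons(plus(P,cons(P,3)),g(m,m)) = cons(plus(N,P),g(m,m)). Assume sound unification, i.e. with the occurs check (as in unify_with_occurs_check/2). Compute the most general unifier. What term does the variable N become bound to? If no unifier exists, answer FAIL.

Decompose cons/2: plus(P,cons(P,3)) = plus(N,P),  g(m,m) = g(m,m).
Decompose plus/2: P = N,  cons(P,3) = P.
Bind P := N; substituting into the one remaining equation that mentions P gives: cons(N,3) = N.
Occurs check fails: N occurs in cons(N,3); the equation N = cons(N,3) has no finite solution.

FAIL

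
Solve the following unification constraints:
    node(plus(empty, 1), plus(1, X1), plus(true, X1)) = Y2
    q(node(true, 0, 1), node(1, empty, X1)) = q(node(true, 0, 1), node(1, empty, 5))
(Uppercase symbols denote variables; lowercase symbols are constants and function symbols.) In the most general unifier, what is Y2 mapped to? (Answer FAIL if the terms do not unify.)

node(plus(empty, 1), plus(1, 5), plus(true, 5))

Bind Y2 := node(plus(empty, 1), plus(1, X1), plus(true, X1)); no other remaining equation mentions Y2.
Decompose q/2: node(true, 0, 1) = node(true, 0, 1),  node(1, empty, X1) = node(1, empty, 5).
Delete trivial equation node(true, 0, 1) = node(true, 0, 1).
Decompose node/3: 1 = 1,  empty = empty,  X1 = 5.
Delete trivial equation 1 = 1.
Delete trivial equation empty = empty.
Bind X1 := 5. Substituting into the earlier binding gives Y2 := node(plus(empty, 1), plus(1, 5), plus(true, 5)).
MGU = { Y2 ↦ node(plus(empty, 1), plus(1, 5), plus(true, 5)), X1 ↦ 5 }, so Y2 ↦ node(plus(empty, 1), plus(1, 5), plus(true, 5)).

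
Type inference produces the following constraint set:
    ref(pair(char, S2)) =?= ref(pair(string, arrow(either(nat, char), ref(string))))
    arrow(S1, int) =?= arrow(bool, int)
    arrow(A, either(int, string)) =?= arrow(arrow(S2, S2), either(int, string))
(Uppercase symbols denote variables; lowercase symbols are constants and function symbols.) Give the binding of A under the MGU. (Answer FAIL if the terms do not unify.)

Decompose ref/1: pair(char, S2) =?= pair(string, arrow(either(nat, char), ref(string))).
Decompose pair/2: char =?= string,  S2 =?= arrow(either(nat, char), ref(string)).
Clash: constants char and string differ; no unifier exists.

FAIL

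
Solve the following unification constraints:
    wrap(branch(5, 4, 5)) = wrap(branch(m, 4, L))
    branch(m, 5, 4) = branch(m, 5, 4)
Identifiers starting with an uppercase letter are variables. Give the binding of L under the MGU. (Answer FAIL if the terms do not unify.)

FAIL

Decompose wrap/1: branch(5, 4, 5) = branch(m, 4, L).
Decompose branch/3: 5 = m,  4 = 4,  5 = L.
Clash: constants 5 and m differ; no unifier exists.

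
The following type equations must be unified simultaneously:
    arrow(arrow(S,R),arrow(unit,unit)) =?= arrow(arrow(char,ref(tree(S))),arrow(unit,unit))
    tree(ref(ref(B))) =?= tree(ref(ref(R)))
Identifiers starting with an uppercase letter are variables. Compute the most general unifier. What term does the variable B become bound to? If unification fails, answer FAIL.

ref(tree(char))

Decompose arrow/2: arrow(S,R) =?= arrow(char,ref(tree(S))),  arrow(unit,unit) =?= arrow(unit,unit).
Decompose arrow/2: S =?= char,  R =?= ref(tree(S)).
Bind S := char; substituting into the one remaining equation that mentions S gives: R =?= ref(tree(char)).
Bind R := ref(tree(char)); substituting into the one remaining equation that mentions R gives: tree(ref(ref(B))) =?= tree(ref(ref(ref(tree(char))))).
Delete trivial equation arrow(unit,unit) =?= arrow(unit,unit).
Decompose tree/1: ref(ref(B)) =?= ref(ref(ref(tree(char)))).
Decompose ref/1: ref(B) =?= ref(ref(tree(char))).
Decompose ref/1: B =?= ref(tree(char)).
Bind B := ref(tree(char)).
MGU = { S ↦ char, R ↦ ref(tree(char)), B ↦ ref(tree(char)) }, so B ↦ ref(tree(char)).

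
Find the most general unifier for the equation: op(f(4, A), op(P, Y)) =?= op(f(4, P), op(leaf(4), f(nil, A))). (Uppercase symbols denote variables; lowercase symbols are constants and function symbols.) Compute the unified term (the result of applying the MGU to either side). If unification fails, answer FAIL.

Decompose op/2: f(4, A) =?= f(4, P),  op(P, Y) =?= op(leaf(4), f(nil, A)).
Decompose f/2: 4 =?= 4,  A =?= P.
Delete trivial equation 4 =?= 4.
Bind A := P; substituting into the remaining equation gives: op(P, Y) =?= op(leaf(4), f(nil, P)).
Decompose op/2: P =?= leaf(4),  Y =?= f(nil, P).
Bind P := leaf(4); substituting into the remaining equation gives: Y =?= f(nil, leaf(4)). Substituting into the earlier binding gives A := leaf(4).
Bind Y := f(nil, leaf(4)).
Applying the MGU to either side gives op(f(4, leaf(4)), op(leaf(4), f(nil, leaf(4)))).

op(f(4, leaf(4)), op(leaf(4), f(nil, leaf(4))))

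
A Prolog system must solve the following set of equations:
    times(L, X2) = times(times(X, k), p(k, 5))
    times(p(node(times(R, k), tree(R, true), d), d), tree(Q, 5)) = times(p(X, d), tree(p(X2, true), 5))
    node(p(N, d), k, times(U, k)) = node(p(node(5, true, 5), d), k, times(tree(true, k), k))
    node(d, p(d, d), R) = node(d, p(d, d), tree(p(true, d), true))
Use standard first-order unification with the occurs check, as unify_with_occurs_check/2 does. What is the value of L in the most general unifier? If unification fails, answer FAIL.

times(node(times(tree(p(true, d), true), k), tree(tree(p(true, d), true), true), d), k)

Decompose times/2: L = times(X, k),  X2 = p(k, 5).
Bind L := times(X, k); no other remaining equation mentions L.
Bind X2 := p(k, 5); substituting into the one remaining equation that mentions X2 gives: times(p(node(times(R, k), tree(R, true), d), d), tree(Q, 5)) = times(p(X, d), tree(p(p(k, 5), true), 5)).
Decompose times/2: p(node(times(R, k), tree(R, true), d), d) = p(X, d),  tree(Q, 5) = tree(p(p(k, 5), true), 5).
Decompose p/2: node(times(R, k), tree(R, true), d) = X,  d = d.
Bind X := node(times(R, k), tree(R, true), d); no other remaining equation mentions X. Substituting into the earlier binding gives L := times(node(times(R, k), tree(R, true), d), k).
Delete trivial equation d = d.
Decompose tree/2: Q = p(p(k, 5), true),  5 = 5.
Bind Q := p(p(k, 5), true); no other remaining equation mentions Q.
Delete trivial equation 5 = 5.
Decompose node/3: p(N, d) = p(node(5, true, 5), d),  k = k,  times(U, k) = times(tree(true, k), k).
Decompose p/2: N = node(5, true, 5),  d = d.
Bind N := node(5, true, 5); no other remaining equation mentions N.
Delete trivial equation d = d.
Delete trivial equation k = k.
Decompose times/2: U = tree(true, k),  k = k.
Bind U := tree(true, k); no other remaining equation mentions U.
Delete trivial equation k = k.
Decompose node/3: d = d,  p(d, d) = p(d, d),  R = tree(p(true, d), true).
Delete trivial equation d = d.
Delete trivial equation p(d, d) = p(d, d).
Bind R := tree(p(true, d), true). Substituting into the earlier bindings gives L := times(node(times(tree(p(true, d), true), k), tree(tree(p(true, d), true), true), d), k), X := node(times(tree(p(true, d), true), k), tree(tree(p(true, d), true), true), d).
MGU = { L = times(node(times(tree(p(true, d), true), k), tree(tree(p(true, d), true), true), d), k), X2 = p(k, 5), X = node(times(tree(p(true, d), true), k), tree(tree(p(true, d), true), true), d), Q = p(p(k, 5), true), N = node(5, true, 5), U = tree(true, k), R = tree(p(true, d), true) }, so L = times(node(times(tree(p(true, d), true), k), tree(tree(p(true, d), true), true), d), k).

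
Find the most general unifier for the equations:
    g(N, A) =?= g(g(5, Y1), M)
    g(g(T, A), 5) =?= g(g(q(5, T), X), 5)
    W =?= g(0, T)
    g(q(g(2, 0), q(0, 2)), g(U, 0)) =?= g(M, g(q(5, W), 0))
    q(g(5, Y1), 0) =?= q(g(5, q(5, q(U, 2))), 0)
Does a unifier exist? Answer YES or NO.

NO

Decompose g/2: N =?= g(5, Y1),  A =?= M.
Bind N := g(5, Y1); no other remaining equation mentions N.
Bind A := M; substituting into the one remaining equation that mentions A gives: g(g(T, M), 5) =?= g(g(q(5, T), X), 5).
Decompose g/2: g(T, M) =?= g(q(5, T), X),  5 =?= 5.
Decompose g/2: T =?= q(5, T),  M =?= X.
Occurs check fails: T occurs in q(5, T); the equation T =?= q(5, T) has no finite solution.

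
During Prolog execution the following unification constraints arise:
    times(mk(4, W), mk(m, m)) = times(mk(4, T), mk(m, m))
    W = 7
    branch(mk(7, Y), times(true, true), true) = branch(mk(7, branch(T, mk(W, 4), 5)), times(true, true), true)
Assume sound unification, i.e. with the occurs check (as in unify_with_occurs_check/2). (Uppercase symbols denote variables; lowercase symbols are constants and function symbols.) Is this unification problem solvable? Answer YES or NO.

YES

Decompose times/2: mk(4, W) = mk(4, T),  mk(m, m) = mk(m, m).
Decompose mk/2: 4 = 4,  W = T.
Delete trivial equation 4 = 4.
Bind W := T; substituting into the 2 remaining equations that mention W gives: T = 7,  branch(mk(7, Y), times(true, true), true) = branch(mk(7, branch(T, mk(T, 4), 5)), times(true, true), true).
Delete trivial equation mk(m, m) = mk(m, m).
Bind T := 7; substituting into the remaining equation gives: branch(mk(7, Y), times(true, true), true) = branch(mk(7, branch(7, mk(7, 4), 5)), times(true, true), true). Substituting into the earlier binding gives W := 7.
Decompose branch/3: mk(7, Y) = mk(7, branch(7, mk(7, 4), 5)),  times(true, true) = times(true, true),  true = true.
Decompose mk/2: 7 = 7,  Y = branch(7, mk(7, 4), 5).
Delete trivial equation 7 = 7.
Bind Y := branch(7, mk(7, 4), 5); no other remaining equation mentions Y.
Delete trivial equation times(true, true) = times(true, true).
Delete trivial equation true = true.
No equations remain and no clash or occurs-check failure arose, so a unifier exists.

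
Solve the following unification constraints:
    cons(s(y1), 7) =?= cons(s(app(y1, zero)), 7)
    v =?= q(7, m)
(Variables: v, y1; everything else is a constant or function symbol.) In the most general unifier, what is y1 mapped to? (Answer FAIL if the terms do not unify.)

Decompose cons/2: s(y1) =?= s(app(y1, zero)),  7 =?= 7.
Decompose s/1: y1 =?= app(y1, zero).
Occurs check fails: y1 occurs in app(y1, zero); the equation y1 =?= app(y1, zero) has no finite solution.

FAIL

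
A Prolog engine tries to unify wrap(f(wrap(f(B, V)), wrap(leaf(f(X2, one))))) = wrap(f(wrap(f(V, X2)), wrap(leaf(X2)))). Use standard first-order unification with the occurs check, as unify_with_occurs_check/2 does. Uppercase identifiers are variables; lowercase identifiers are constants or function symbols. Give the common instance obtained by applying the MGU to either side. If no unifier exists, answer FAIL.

Decompose wrap/1: f(wrap(f(B, V)), wrap(leaf(f(X2, one)))) = f(wrap(f(V, X2)), wrap(leaf(X2))).
Decompose f/2: wrap(f(B, V)) = wrap(f(V, X2)),  wrap(leaf(f(X2, one))) = wrap(leaf(X2)).
Decompose wrap/1: f(B, V) = f(V, X2).
Decompose f/2: B = V,  V = X2.
Bind B := V; no other remaining equation mentions B.
Bind V := X2; no other remaining equation mentions V. Substituting into the earlier binding gives B := X2.
Decompose wrap/1: leaf(f(X2, one)) = leaf(X2).
Decompose leaf/1: f(X2, one) = X2.
Occurs check fails: X2 occurs in f(X2, one); the equation X2 = f(X2, one) has no finite solution.

FAIL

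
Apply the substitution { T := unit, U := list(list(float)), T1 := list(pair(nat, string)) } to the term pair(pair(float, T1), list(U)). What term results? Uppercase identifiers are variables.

pair(pair(float, list(pair(nat, string))), list(list(list(float))))

Replace each occurrence of U with list(list(float)).
Replace each occurrence of T1 with list(pair(nat, string)).
Result: pair(pair(float, list(pair(nat, string))), list(list(list(float)))).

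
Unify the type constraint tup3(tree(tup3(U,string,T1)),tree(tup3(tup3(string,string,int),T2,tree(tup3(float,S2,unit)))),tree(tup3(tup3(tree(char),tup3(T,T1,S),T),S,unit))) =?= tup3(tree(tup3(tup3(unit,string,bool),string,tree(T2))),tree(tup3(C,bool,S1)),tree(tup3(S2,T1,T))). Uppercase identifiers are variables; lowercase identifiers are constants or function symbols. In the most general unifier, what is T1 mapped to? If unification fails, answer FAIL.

tree(bool)

Decompose tup3/3: tree(tup3(U,string,T1)) =?= tree(tup3(tup3(unit,string,bool),string,tree(T2))),  tree(tup3(tup3(string,string,int),T2,tree(tup3(float,S2,unit)))) =?= tree(tup3(C,bool,S1)),  tree(tup3(tup3(tree(char),tup3(T,T1,S),T),S,unit)) =?= tree(tup3(S2,T1,T)).
Decompose tree/1: tup3(U,string,T1) =?= tup3(tup3(unit,string,bool),string,tree(T2)).
Decompose tup3/3: U =?= tup3(unit,string,bool),  string =?= string,  T1 =?= tree(T2).
Bind U := tup3(unit,string,bool); no other remaining equation mentions U.
Delete trivial equation string =?= string.
Bind T1 := tree(T2); substituting into the one remaining equation that mentions T1 gives: tree(tup3(tup3(tree(char),tup3(T,tree(T2),S),T),S,unit)) =?= tree(tup3(S2,tree(T2),T)).
Decompose tree/1: tup3(tup3(string,string,int),T2,tree(tup3(float,S2,unit))) =?= tup3(C,bool,S1).
Decompose tup3/3: tup3(string,string,int) =?= C,  T2 =?= bool,  tree(tup3(float,S2,unit)) =?= S1.
Bind C := tup3(string,string,int); no other remaining equation mentions C.
Bind T2 := bool; substituting into the one remaining equation that mentions T2 gives: tree(tup3(tup3(tree(char),tup3(T,tree(bool),S),T),S,unit)) =?= tree(tup3(S2,tree(bool),T)). Substituting into the earlier binding gives T1 := tree(bool).
Bind S1 := tree(tup3(float,S2,unit)); no other remaining equation mentions S1.
Decompose tree/1: tup3(tup3(tree(char),tup3(T,tree(bool),S),T),S,unit) =?= tup3(S2,tree(bool),T).
Decompose tup3/3: tup3(tree(char),tup3(T,tree(bool),S),T) =?= S2,  S =?= tree(bool),  unit =?= T.
Bind S2 := tup3(tree(char),tup3(T,tree(bool),S),T); no other remaining equation mentions S2. Substituting into the earlier binding gives S1 := tree(tup3(float,tup3(tree(char),tup3(T,tree(bool),S),T),unit)).
Bind S := tree(bool); no other remaining equation mentions S. Substituting into the earlier bindings gives S1 := tree(tup3(float,tup3(tree(char),tup3(T,tree(bool),tree(bool)),T),unit)), S2 := tup3(tree(char),tup3(T,tree(bool),tree(bool)),T).
Bind T := unit. Substituting into the earlier bindings gives S1 := tree(tup3(float,tup3(tree(char),tup3(unit,tree(bool),tree(bool)),unit),unit)), S2 := tup3(tree(char),tup3(unit,tree(bool),tree(bool)),unit).
MGU = { U := tup3(unit,string,bool), T1 := tree(bool), C := tup3(string,string,int), T2 := bool, S1 := tree(tup3(float,tup3(tree(char),tup3(unit,tree(bool),tree(bool)),unit),unit)), S2 := tup3(tree(char),tup3(unit,tree(bool),tree(bool)),unit), S := tree(bool), T := unit }, so T1 := tree(bool).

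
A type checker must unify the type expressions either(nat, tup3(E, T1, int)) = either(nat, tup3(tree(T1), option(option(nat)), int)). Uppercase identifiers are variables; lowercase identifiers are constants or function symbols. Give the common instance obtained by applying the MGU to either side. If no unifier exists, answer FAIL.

either(nat, tup3(tree(option(option(nat))), option(option(nat)), int))

Decompose either/2: nat = nat,  tup3(E, T1, int) = tup3(tree(T1), option(option(nat)), int).
Delete trivial equation nat = nat.
Decompose tup3/3: E = tree(T1),  T1 = option(option(nat)),  int = int.
Bind E := tree(T1); no other remaining equation mentions E.
Bind T1 := option(option(nat)); no other remaining equation mentions T1. Substituting into the earlier binding gives E := tree(option(option(nat))).
Delete trivial equation int = int.
Applying the MGU to either side gives either(nat, tup3(tree(option(option(nat))), option(option(nat)), int)).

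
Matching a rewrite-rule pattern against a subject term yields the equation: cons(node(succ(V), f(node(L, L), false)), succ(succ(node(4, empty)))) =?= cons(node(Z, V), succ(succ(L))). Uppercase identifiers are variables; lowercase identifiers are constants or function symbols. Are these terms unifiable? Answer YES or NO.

Decompose cons/2: node(succ(V), f(node(L, L), false)) =?= node(Z, V),  succ(succ(node(4, empty))) =?= succ(succ(L)).
Decompose node/2: succ(V) =?= Z,  f(node(L, L), false) =?= V.
Bind Z := succ(V); no other remaining equation mentions Z.
Bind V := f(node(L, L), false); no other remaining equation mentions V. Substituting into the earlier binding gives Z := succ(f(node(L, L), false)).
Decompose succ/1: succ(node(4, empty)) =?= succ(L).
Decompose succ/1: node(4, empty) =?= L.
Bind L := node(4, empty). Substituting into the earlier bindings gives Z := succ(f(node(node(4, empty), node(4, empty)), false)), V := f(node(node(4, empty), node(4, empty)), false).
No equations remain and no clash or occurs-check failure arose, so a unifier exists.

YES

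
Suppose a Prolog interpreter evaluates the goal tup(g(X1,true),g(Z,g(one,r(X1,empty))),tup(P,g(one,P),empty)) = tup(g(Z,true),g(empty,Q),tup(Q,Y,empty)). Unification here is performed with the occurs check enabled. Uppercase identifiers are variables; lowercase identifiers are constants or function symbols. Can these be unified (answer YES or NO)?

YES

Decompose tup/3: g(X1,true) = g(Z,true),  g(Z,g(one,r(X1,empty))) = g(empty,Q),  tup(P,g(one,P),empty) = tup(Q,Y,empty).
Decompose g/2: X1 = Z,  true = true.
Bind X1 := Z; substituting into the one remaining equation that mentions X1 gives: g(Z,g(one,r(Z,empty))) = g(empty,Q).
Delete trivial equation true = true.
Decompose g/2: Z = empty,  g(one,r(Z,empty)) = Q.
Bind Z := empty; substituting into the one remaining equation that mentions Z gives: g(one,r(empty,empty)) = Q. Substituting into the earlier binding gives X1 := empty.
Bind Q := g(one,r(empty,empty)); substituting into the remaining equation gives: tup(P,g(one,P),empty) = tup(g(one,r(empty,empty)),Y,empty).
Decompose tup/3: P = g(one,r(empty,empty)),  g(one,P) = Y,  empty = empty.
Bind P := g(one,r(empty,empty)); substituting into the one remaining equation that mentions P gives: g(one,g(one,r(empty,empty))) = Y.
Bind Y := g(one,g(one,r(empty,empty))); no other remaining equation mentions Y.
Delete trivial equation empty = empty.
No equations remain and no clash or occurs-check failure arose, so a unifier exists.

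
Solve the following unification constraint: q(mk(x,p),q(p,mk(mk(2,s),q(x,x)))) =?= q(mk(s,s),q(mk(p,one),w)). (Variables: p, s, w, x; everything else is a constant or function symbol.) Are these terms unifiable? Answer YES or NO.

NO

Decompose q/2: mk(x,p) =?= mk(s,s),  q(p,mk(mk(2,s),q(x,x))) =?= q(mk(p,one),w).
Decompose mk/2: x =?= s,  p =?= s.
Bind x := s; substituting into the one remaining equation that mentions x gives: q(p,mk(mk(2,s),q(s,s))) =?= q(mk(p,one),w).
Bind p := s; substituting into the remaining equation gives: q(s,mk(mk(2,s),q(s,s))) =?= q(mk(s,one),w).
Decompose q/2: s =?= mk(s,one),  mk(mk(2,s),q(s,s)) =?= w.
Occurs check fails: s occurs in mk(s,one); the equation s =?= mk(s,one) has no finite solution.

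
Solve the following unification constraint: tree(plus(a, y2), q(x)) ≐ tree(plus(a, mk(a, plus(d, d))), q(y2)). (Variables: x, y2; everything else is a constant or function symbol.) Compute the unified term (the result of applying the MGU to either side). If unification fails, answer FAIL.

Decompose tree/2: plus(a, y2) ≐ plus(a, mk(a, plus(d, d))),  q(x) ≐ q(y2).
Decompose plus/2: a ≐ a,  y2 ≐ mk(a, plus(d, d)).
Delete trivial equation a ≐ a.
Bind y2 := mk(a, plus(d, d)); substituting into the remaining equation gives: q(x) ≐ q(mk(a, plus(d, d))).
Decompose q/1: x ≐ mk(a, plus(d, d)).
Bind x := mk(a, plus(d, d)).
Applying the MGU to either side gives tree(plus(a, mk(a, plus(d, d))), q(mk(a, plus(d, d)))).

tree(plus(a, mk(a, plus(d, d))), q(mk(a, plus(d, d))))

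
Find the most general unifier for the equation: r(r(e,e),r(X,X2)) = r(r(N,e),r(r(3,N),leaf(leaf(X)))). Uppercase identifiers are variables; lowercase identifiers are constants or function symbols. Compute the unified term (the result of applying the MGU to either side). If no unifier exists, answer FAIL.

r(r(e,e),r(r(3,e),leaf(leaf(r(3,e)))))

Decompose r/2: r(e,e) = r(N,e),  r(X,X2) = r(r(3,N),leaf(leaf(X))).
Decompose r/2: e = N,  e = e.
Bind N := e; substituting into the one remaining equation that mentions N gives: r(X,X2) = r(r(3,e),leaf(leaf(X))).
Delete trivial equation e = e.
Decompose r/2: X = r(3,e),  X2 = leaf(leaf(X)).
Bind X := r(3,e); substituting into the remaining equation gives: X2 = leaf(leaf(r(3,e))).
Bind X2 := leaf(leaf(r(3,e))).
Applying the MGU to either side gives r(r(e,e),r(r(3,e),leaf(leaf(r(3,e))))).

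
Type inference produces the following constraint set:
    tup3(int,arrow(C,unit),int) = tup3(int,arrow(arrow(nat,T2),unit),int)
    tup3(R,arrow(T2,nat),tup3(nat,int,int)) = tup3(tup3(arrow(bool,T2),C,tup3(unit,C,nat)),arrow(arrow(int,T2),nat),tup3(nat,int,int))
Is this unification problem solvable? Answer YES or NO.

Decompose tup3/3: int = int,  arrow(C,unit) = arrow(arrow(nat,T2),unit),  int = int.
Delete trivial equation int = int.
Decompose arrow/2: C = arrow(nat,T2),  unit = unit.
Bind C := arrow(nat,T2); substituting into the one remaining equation that mentions C gives: tup3(R,arrow(T2,nat),tup3(nat,int,int)) = tup3(tup3(arrow(bool,T2),arrow(nat,T2),tup3(unit,arrow(nat,T2),nat)),arrow(arrow(int,T2),nat),tup3(nat,int,int)).
Delete trivial equation unit = unit.
Delete trivial equation int = int.
Decompose tup3/3: R = tup3(arrow(bool,T2),arrow(nat,T2),tup3(unit,arrow(nat,T2),nat)),  arrow(T2,nat) = arrow(arrow(int,T2),nat),  tup3(nat,int,int) = tup3(nat,int,int).
Bind R := tup3(arrow(bool,T2),arrow(nat,T2),tup3(unit,arrow(nat,T2),nat)); no other remaining equation mentions R.
Decompose arrow/2: T2 = arrow(int,T2),  nat = nat.
Occurs check fails: T2 occurs in arrow(int,T2); the equation T2 = arrow(int,T2) has no finite solution.

NO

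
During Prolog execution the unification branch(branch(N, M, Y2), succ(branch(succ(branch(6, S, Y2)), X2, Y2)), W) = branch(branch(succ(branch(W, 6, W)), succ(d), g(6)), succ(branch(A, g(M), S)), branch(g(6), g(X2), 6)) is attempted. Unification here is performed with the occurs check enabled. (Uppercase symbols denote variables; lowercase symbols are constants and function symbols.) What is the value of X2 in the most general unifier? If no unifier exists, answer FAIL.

g(succ(d))

Decompose branch/3: branch(N, M, Y2) = branch(succ(branch(W, 6, W)), succ(d), g(6)),  succ(branch(succ(branch(6, S, Y2)), X2, Y2)) = succ(branch(A, g(M), S)),  W = branch(g(6), g(X2), 6).
Decompose branch/3: N = succ(branch(W, 6, W)),  M = succ(d),  Y2 = g(6).
Bind N := succ(branch(W, 6, W)); no other remaining equation mentions N.
Bind M := succ(d); substituting into the one remaining equation that mentions M gives: succ(branch(succ(branch(6, S, Y2)), X2, Y2)) = succ(branch(A, g(succ(d)), S)).
Bind Y2 := g(6); substituting into the one remaining equation that mentions Y2 gives: succ(branch(succ(branch(6, S, g(6))), X2, g(6))) = succ(branch(A, g(succ(d)), S)).
Decompose succ/1: branch(succ(branch(6, S, g(6))), X2, g(6)) = branch(A, g(succ(d)), S).
Decompose branch/3: succ(branch(6, S, g(6))) = A,  X2 = g(succ(d)),  g(6) = S.
Bind A := succ(branch(6, S, g(6))); no other remaining equation mentions A.
Bind X2 := g(succ(d)); substituting into the one remaining equation that mentions X2 gives: W = branch(g(6), g(g(succ(d))), 6).
Bind S := g(6); no other remaining equation mentions S. Substituting into the earlier binding gives A := succ(branch(6, g(6), g(6))).
Bind W := branch(g(6), g(g(succ(d))), 6). Substituting into the earlier binding gives N := succ(branch(branch(g(6), g(g(succ(d))), 6), 6, branch(g(6), g(g(succ(d))), 6))).
MGU = { N -> succ(branch(branch(g(6), g(g(succ(d))), 6), 6, branch(g(6), g(g(succ(d))), 6))), M -> succ(d), Y2 -> g(6), A -> succ(branch(6, g(6), g(6))), X2 -> g(succ(d)), S -> g(6), W -> branch(g(6), g(g(succ(d))), 6) }, so X2 -> g(succ(d)).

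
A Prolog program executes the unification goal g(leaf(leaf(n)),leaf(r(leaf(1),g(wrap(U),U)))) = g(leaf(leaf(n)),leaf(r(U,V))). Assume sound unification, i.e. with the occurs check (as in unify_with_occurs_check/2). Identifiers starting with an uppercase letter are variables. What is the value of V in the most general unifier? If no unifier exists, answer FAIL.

g(wrap(leaf(1)),leaf(1))

Decompose g/2: leaf(leaf(n)) = leaf(leaf(n)),  leaf(r(leaf(1),g(wrap(U),U))) = leaf(r(U,V)).
Delete trivial equation leaf(leaf(n)) = leaf(leaf(n)).
Decompose leaf/1: r(leaf(1),g(wrap(U),U)) = r(U,V).
Decompose r/2: leaf(1) = U,  g(wrap(U),U) = V.
Bind U := leaf(1); substituting into the remaining equation gives: g(wrap(leaf(1)),leaf(1)) = V.
Bind V := g(wrap(leaf(1)),leaf(1)).
MGU = { U -> leaf(1), V -> g(wrap(leaf(1)),leaf(1)) }, so V -> g(wrap(leaf(1)),leaf(1)).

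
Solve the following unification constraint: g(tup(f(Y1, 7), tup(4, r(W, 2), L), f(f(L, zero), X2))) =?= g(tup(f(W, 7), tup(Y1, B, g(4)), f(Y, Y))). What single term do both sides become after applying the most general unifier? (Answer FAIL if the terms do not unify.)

g(tup(f(4, 7), tup(4, r(4, 2), g(4)), f(f(g(4), zero), f(g(4), zero))))

Decompose g/1: tup(f(Y1, 7), tup(4, r(W, 2), L), f(f(L, zero), X2)) =?= tup(f(W, 7), tup(Y1, B, g(4)), f(Y, Y)).
Decompose tup/3: f(Y1, 7) =?= f(W, 7),  tup(4, r(W, 2), L) =?= tup(Y1, B, g(4)),  f(f(L, zero), X2) =?= f(Y, Y).
Decompose f/2: Y1 =?= W,  7 =?= 7.
Bind Y1 := W; substituting into the one remaining equation that mentions Y1 gives: tup(4, r(W, 2), L) =?= tup(W, B, g(4)).
Delete trivial equation 7 =?= 7.
Decompose tup/3: 4 =?= W,  r(W, 2) =?= B,  L =?= g(4).
Bind W := 4; substituting into the one remaining equation that mentions W gives: r(4, 2) =?= B. Substituting into the earlier binding gives Y1 := 4.
Bind B := r(4, 2); no other remaining equation mentions B.
Bind L := g(4); substituting into the remaining equation gives: f(f(g(4), zero), X2) =?= f(Y, Y).
Decompose f/2: f(g(4), zero) =?= Y,  X2 =?= Y.
Bind Y := f(g(4), zero); substituting into the remaining equation gives: X2 =?= f(g(4), zero).
Bind X2 := f(g(4), zero).
Applying the MGU to either side gives g(tup(f(4, 7), tup(4, r(4, 2), g(4)), f(f(g(4), zero), f(g(4), zero)))).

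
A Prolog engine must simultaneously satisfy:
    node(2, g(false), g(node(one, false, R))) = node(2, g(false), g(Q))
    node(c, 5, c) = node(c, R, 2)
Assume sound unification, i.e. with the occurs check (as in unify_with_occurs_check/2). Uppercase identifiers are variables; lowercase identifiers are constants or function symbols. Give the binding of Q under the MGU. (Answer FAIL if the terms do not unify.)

FAIL

Decompose node/3: 2 = 2,  g(false) = g(false),  g(node(one, false, R)) = g(Q).
Delete trivial equation 2 = 2.
Delete trivial equation g(false) = g(false).
Decompose g/1: node(one, false, R) = Q.
Bind Q := node(one, false, R); no other remaining equation mentions Q.
Decompose node/3: c = c,  5 = R,  c = 2.
Delete trivial equation c = c.
Bind R := 5; no other remaining equation mentions R. Substituting into the earlier binding gives Q := node(one, false, 5).
Clash: constants c and 2 differ; no unifier exists.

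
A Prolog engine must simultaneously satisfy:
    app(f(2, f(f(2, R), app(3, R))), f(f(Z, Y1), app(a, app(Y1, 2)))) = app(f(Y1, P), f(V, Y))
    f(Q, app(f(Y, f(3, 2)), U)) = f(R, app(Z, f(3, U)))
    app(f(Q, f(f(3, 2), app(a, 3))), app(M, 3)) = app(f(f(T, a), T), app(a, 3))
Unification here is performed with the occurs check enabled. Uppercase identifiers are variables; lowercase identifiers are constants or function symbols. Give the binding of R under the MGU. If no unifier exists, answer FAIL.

Decompose app/2: f(2, f(f(2, R), app(3, R))) = f(Y1, P),  f(f(Z, Y1), app(a, app(Y1, 2))) = f(V, Y).
Decompose f/2: 2 = Y1,  f(f(2, R), app(3, R)) = P.
Bind Y1 := 2; substituting into the one remaining equation that mentions Y1 gives: f(f(Z, 2), app(a, app(2, 2))) = f(V, Y).
Bind P := f(f(2, R), app(3, R)); no other remaining equation mentions P.
Decompose f/2: f(Z, 2) = V,  app(a, app(2, 2)) = Y.
Bind V := f(Z, 2); no other remaining equation mentions V.
Bind Y := app(a, app(2, 2)); substituting into the one remaining equation that mentions Y gives: f(Q, app(f(app(a, app(2, 2)), f(3, 2)), U)) = f(R, app(Z, f(3, U))).
Decompose f/2: Q = R,  app(f(app(a, app(2, 2)), f(3, 2)), U) = app(Z, f(3, U)).
Bind Q := R; substituting into the one remaining equation that mentions Q gives: app(f(R, f(f(3, 2), app(a, 3))), app(M, 3)) = app(f(f(T, a), T), app(a, 3)).
Decompose app/2: f(app(a, app(2, 2)), f(3, 2)) = Z,  U = f(3, U).
Bind Z := f(app(a, app(2, 2)), f(3, 2)); no other remaining equation mentions Z. Substituting into the earlier binding gives V := f(f(app(a, app(2, 2)), f(3, 2)), 2).
Occurs check fails: U occurs in f(3, U); the equation U = f(3, U) has no finite solution.

FAIL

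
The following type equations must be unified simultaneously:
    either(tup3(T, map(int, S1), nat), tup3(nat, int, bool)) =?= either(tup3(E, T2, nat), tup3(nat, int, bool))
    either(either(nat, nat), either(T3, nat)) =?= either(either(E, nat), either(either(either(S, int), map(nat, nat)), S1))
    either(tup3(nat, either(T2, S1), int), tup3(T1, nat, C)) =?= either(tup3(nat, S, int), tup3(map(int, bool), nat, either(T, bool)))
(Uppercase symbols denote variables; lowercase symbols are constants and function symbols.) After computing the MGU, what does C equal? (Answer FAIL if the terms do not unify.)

either(nat, bool)

Decompose either/2: tup3(T, map(int, S1), nat) =?= tup3(E, T2, nat),  tup3(nat, int, bool) =?= tup3(nat, int, bool).
Decompose tup3/3: T =?= E,  map(int, S1) =?= T2,  nat =?= nat.
Bind T := E; substituting into the one remaining equation that mentions T gives: either(tup3(nat, either(T2, S1), int), tup3(T1, nat, C)) =?= either(tup3(nat, S, int), tup3(map(int, bool), nat, either(E, bool))).
Bind T2 := map(int, S1); substituting into the one remaining equation that mentions T2 gives: either(tup3(nat, either(map(int, S1), S1), int), tup3(T1, nat, C)) =?= either(tup3(nat, S, int), tup3(map(int, bool), nat, either(E, bool))).
Delete trivial equation nat =?= nat.
Delete trivial equation tup3(nat, int, bool) =?= tup3(nat, int, bool).
Decompose either/2: either(nat, nat) =?= either(E, nat),  either(T3, nat) =?= either(either(either(S, int), map(nat, nat)), S1).
Decompose either/2: nat =?= E,  nat =?= nat.
Bind E := nat; substituting into the one remaining equation that mentions E gives: either(tup3(nat, either(map(int, S1), S1), int), tup3(T1, nat, C)) =?= either(tup3(nat, S, int), tup3(map(int, bool), nat, either(nat, bool))). Substituting into the earlier binding gives T := nat.
Delete trivial equation nat =?= nat.
Decompose either/2: T3 =?= either(either(S, int), map(nat, nat)),  nat =?= S1.
Bind T3 := either(either(S, int), map(nat, nat)); no other remaining equation mentions T3.
Bind S1 := nat; substituting into the remaining equation gives: either(tup3(nat, either(map(int, nat), nat), int), tup3(T1, nat, C)) =?= either(tup3(nat, S, int), tup3(map(int, bool), nat, either(nat, bool))). Substituting into the earlier binding gives T2 := map(int, nat).
Decompose either/2: tup3(nat, either(map(int, nat), nat), int) =?= tup3(nat, S, int),  tup3(T1, nat, C) =?= tup3(map(int, bool), nat, either(nat, bool)).
Decompose tup3/3: nat =?= nat,  either(map(int, nat), nat) =?= S,  int =?= int.
Delete trivial equation nat =?= nat.
Bind S := either(map(int, nat), nat); no other remaining equation mentions S. Substituting into the earlier binding gives T3 := either(either(either(map(int, nat), nat), int), map(nat, nat)).
Delete trivial equation int =?= int.
Decompose tup3/3: T1 =?= map(int, bool),  nat =?= nat,  C =?= either(nat, bool).
Bind T1 := map(int, bool); no other remaining equation mentions T1.
Delete trivial equation nat =?= nat.
Bind C := either(nat, bool).
MGU = { T ↦ nat, T2 ↦ map(int, nat), E ↦ nat, T3 ↦ either(either(either(map(int, nat), nat), int), map(nat, nat)), S1 ↦ nat, S ↦ either(map(int, nat), nat), T1 ↦ map(int, bool), C ↦ either(nat, bool) }, so C ↦ either(nat, bool).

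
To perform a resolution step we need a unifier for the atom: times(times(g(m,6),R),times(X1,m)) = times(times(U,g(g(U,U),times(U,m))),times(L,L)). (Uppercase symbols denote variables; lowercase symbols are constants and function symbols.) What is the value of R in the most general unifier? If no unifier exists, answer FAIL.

Decompose times/2: times(g(m,6),R) = times(U,g(g(U,U),times(U,m))),  times(X1,m) = times(L,L).
Decompose times/2: g(m,6) = U,  R = g(g(U,U),times(U,m)).
Bind U := g(m,6); substituting into the one remaining equation that mentions U gives: R = g(g(g(m,6),g(m,6)),times(g(m,6),m)).
Bind R := g(g(g(m,6),g(m,6)),times(g(m,6),m)); no other remaining equation mentions R.
Decompose times/2: X1 = L,  m = L.
Bind X1 := L; no other remaining equation mentions X1.
Bind L := m. Substituting into the earlier binding gives X1 := m.
MGU = { U ↦ g(m,6), R ↦ g(g(g(m,6),g(m,6)),times(g(m,6),m)), X1 ↦ m, L ↦ m }, so R ↦ g(g(g(m,6),g(m,6)),times(g(m,6),m)).

g(g(g(m,6),g(m,6)),times(g(m,6),m))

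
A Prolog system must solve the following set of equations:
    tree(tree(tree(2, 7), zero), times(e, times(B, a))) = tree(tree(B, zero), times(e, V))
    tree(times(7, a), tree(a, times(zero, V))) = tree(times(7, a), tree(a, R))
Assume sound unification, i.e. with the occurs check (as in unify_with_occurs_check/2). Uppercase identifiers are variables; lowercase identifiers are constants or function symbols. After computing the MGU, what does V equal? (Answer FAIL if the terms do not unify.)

Decompose tree/2: tree(tree(2, 7), zero) = tree(B, zero),  times(e, times(B, a)) = times(e, V).
Decompose tree/2: tree(2, 7) = B,  zero = zero.
Bind B := tree(2, 7); substituting into the one remaining equation that mentions B gives: times(e, times(tree(2, 7), a)) = times(e, V).
Delete trivial equation zero = zero.
Decompose times/2: e = e,  times(tree(2, 7), a) = V.
Delete trivial equation e = e.
Bind V := times(tree(2, 7), a); substituting into the remaining equation gives: tree(times(7, a), tree(a, times(zero, times(tree(2, 7), a)))) = tree(times(7, a), tree(a, R)).
Decompose tree/2: times(7, a) = times(7, a),  tree(a, times(zero, times(tree(2, 7), a))) = tree(a, R).
Delete trivial equation times(7, a) = times(7, a).
Decompose tree/2: a = a,  times(zero, times(tree(2, 7), a)) = R.
Delete trivial equation a = a.
Bind R := times(zero, times(tree(2, 7), a)).
MGU = { B ↦ tree(2, 7), V ↦ times(tree(2, 7), a), R ↦ times(zero, times(tree(2, 7), a)) }, so V ↦ times(tree(2, 7), a).

times(tree(2, 7), a)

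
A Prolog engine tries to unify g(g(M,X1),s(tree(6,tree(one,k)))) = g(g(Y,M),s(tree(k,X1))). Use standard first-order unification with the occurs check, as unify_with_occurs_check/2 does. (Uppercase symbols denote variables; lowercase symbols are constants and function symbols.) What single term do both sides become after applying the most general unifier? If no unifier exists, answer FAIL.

Decompose g/2: g(M,X1) = g(Y,M),  s(tree(6,tree(one,k))) = s(tree(k,X1)).
Decompose g/2: M = Y,  X1 = M.
Bind M := Y; substituting into the one remaining equation that mentions M gives: X1 = Y.
Bind X1 := Y; substituting into the remaining equation gives: s(tree(6,tree(one,k))) = s(tree(k,Y)).
Decompose s/1: tree(6,tree(one,k)) = tree(k,Y).
Decompose tree/2: 6 = k,  tree(one,k) = Y.
Clash: constants 6 and k differ; no unifier exists.

FAIL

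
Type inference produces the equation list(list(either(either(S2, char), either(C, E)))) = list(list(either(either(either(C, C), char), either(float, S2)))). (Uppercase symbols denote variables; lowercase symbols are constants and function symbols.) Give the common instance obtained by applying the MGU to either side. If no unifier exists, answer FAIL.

list(list(either(either(either(float, float), char), either(float, either(float, float)))))

Decompose list/1: list(either(either(S2, char), either(C, E))) = list(either(either(either(C, C), char), either(float, S2))).
Decompose list/1: either(either(S2, char), either(C, E)) = either(either(either(C, C), char), either(float, S2)).
Decompose either/2: either(S2, char) = either(either(C, C), char),  either(C, E) = either(float, S2).
Decompose either/2: S2 = either(C, C),  char = char.
Bind S2 := either(C, C); substituting into the one remaining equation that mentions S2 gives: either(C, E) = either(float, either(C, C)).
Delete trivial equation char = char.
Decompose either/2: C = float,  E = either(C, C).
Bind C := float; substituting into the remaining equation gives: E = either(float, float). Substituting into the earlier binding gives S2 := either(float, float).
Bind E := either(float, float).
Applying the MGU to either side gives list(list(either(either(either(float, float), char), either(float, either(float, float))))).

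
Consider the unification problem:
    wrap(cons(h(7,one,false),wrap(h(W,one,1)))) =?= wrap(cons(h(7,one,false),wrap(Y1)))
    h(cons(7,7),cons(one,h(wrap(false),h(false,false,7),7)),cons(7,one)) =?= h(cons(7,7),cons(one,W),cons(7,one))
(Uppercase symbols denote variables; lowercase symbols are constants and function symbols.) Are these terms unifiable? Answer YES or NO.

Decompose wrap/1: cons(h(7,one,false),wrap(h(W,one,1))) =?= cons(h(7,one,false),wrap(Y1)).
Decompose cons/2: h(7,one,false) =?= h(7,one,false),  wrap(h(W,one,1)) =?= wrap(Y1).
Delete trivial equation h(7,one,false) =?= h(7,one,false).
Decompose wrap/1: h(W,one,1) =?= Y1.
Bind Y1 := h(W,one,1); no other remaining equation mentions Y1.
Decompose h/3: cons(7,7) =?= cons(7,7),  cons(one,h(wrap(false),h(false,false,7),7)) =?= cons(one,W),  cons(7,one) =?= cons(7,one).
Delete trivial equation cons(7,7) =?= cons(7,7).
Decompose cons/2: one =?= one,  h(wrap(false),h(false,false,7),7) =?= W.
Delete trivial equation one =?= one.
Bind W := h(wrap(false),h(false,false,7),7); no other remaining equation mentions W. Substituting into the earlier binding gives Y1 := h(h(wrap(false),h(false,false,7),7),one,1).
Delete trivial equation cons(7,one) =?= cons(7,one).
No equations remain and no clash or occurs-check failure arose, so a unifier exists.

YES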